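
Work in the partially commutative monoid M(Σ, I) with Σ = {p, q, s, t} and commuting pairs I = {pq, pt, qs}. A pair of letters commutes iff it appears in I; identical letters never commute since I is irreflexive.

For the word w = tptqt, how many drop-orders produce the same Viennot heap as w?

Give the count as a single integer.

#0=t has no predecessor
#1=p has no predecessor
#2=t depends on [0:t]
#3=q depends on [2:t]
#4=t depends on [3:q]
sources: [0:t, 1:p]
N(rest) = Σ N(rest − s) over sources s of rest; N(one piece) = 1:
  size 1 → [1]=1  [4]=1
  size 2 → [1,4]=2  [3,4]=1
  size 3 → [1,3,4]=3  [2,3,4]=1
  first=0(t) contributes 4
  first=1(p) contributes 1
|[w]| = 5

5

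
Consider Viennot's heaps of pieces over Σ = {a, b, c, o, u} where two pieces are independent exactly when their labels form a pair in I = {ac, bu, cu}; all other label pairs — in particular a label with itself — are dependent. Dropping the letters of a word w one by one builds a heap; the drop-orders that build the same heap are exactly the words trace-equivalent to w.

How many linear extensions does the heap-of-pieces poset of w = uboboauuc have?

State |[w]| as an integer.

8

#0=u has no predecessor
#1=b has no predecessor
#2=o depends on [0:u, 1:b]
#3=b depends on [2:o]
#4=o depends on [3:b]
#5=a depends on [4:o]
#6=u depends on [5:a]
#7=u depends on [6:u]
#8=c depends on [4:o]
sources: [0:u, 1:b]
N(rest) = Σ N(rest − s) over sources s of rest; N(one piece) = 1:
  size 1 → [7]=1  [8]=1
  size 2 → [6,7]=1  [7,8]=2
  size 3 → [5,6,7]=1  [6,7,8]=3
  size 4 → [5,6,7,8]=4
  size 5 → [4,5,6,7,8]=4
  size 6 → [3,4,5,6,7,8]=4
  size 7 → [2,3,4,5,6,7,8]=4
  first=0(u) contributes 4
  first=1(b) contributes 4
|[w]| = 8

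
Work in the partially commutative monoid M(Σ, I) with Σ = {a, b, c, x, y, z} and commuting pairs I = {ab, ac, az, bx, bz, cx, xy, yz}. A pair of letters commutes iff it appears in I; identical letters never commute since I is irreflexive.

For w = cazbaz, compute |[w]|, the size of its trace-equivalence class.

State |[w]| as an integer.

#0=c has no predecessor
#1=a has no predecessor
#2=z depends on [0:c]
#3=b depends on [0:c]
#4=a depends on [1:a]
#5=z depends on [2:z]
sources: [0:c, 1:a]
N(rest) = Σ N(rest − s) over sources s of rest; N(one piece) = 1:
  size 1 → [3]=1  [4]=1  [5]=1
  size 2 → [1,4]=1  [2,5]=1  [3,4]=2  [3,5]=2  [4,5]=2
  size 3 → [1,3,4]=3  [1,4,5]=3  [2,3,5]=3  [2,4,5]=3  [3,4,5]=6
  size 4 → [0,2,3,5]=3  [1,2,4,5]=6  [1,3,4,5]=12  [2,3,4,5]=12
  first=0(c) contributes 30
  first=1(a) contributes 15
|[w]| = 45

45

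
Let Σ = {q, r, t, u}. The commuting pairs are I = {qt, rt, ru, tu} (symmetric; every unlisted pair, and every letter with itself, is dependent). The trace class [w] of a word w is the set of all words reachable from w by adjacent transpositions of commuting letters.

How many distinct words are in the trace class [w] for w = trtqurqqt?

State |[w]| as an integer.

168

0(t) covers ∅
1(r) covers ∅
2(t) covers 0:t
3(q) covers 1:r
4(u) covers 3:q
5(r) covers 3:q
6(q) covers 4:u, 5:r
7(q) covers 6:q
8(t) covers 2:t
floor of heap: 0:t, 1:r
completions by unplaced set U, small U first (add the entries for U minus each lowest piece of U):
  |U|=1: {7}:1  {8}:1
  |U|=2: {2,8}:1  {6,7}:1  {7,8}:2
  |U|=3: {0,2,8}:1  {2,7,8}:3  {4,6,7}:1  {5,6,7}:1  {6,7,8}:3
  |U|=4: {0,2,7,8}:4  {2,6,7,8}:6  {4,5,6,7}:2  {4,6,7,8}:4  {5,6,7,8}:4
  |U|=5: {0,2,6,7,8}:10  {2,4,6,7,8}:10  {2,5,6,7,8}:10  {3,4,5,6,7}:2  {4,5,6,7,8}:10
  |U|=6: {0,2,4,6,7,8}:20  {0,2,5,6,7,8}:20  {1,3,4,5,6,7}:2  {2,4,5,6,7,8}:30  {3,4,5,6,7,8}:12
  |U|=7: {0,2,4,5,6,7,8}:70  {1,3,4,5,6,7,8}:14  {2,3,4,5,6,7,8}:42
  start at 0(t): 56
  start at 1(r): 112
sum over floor = 168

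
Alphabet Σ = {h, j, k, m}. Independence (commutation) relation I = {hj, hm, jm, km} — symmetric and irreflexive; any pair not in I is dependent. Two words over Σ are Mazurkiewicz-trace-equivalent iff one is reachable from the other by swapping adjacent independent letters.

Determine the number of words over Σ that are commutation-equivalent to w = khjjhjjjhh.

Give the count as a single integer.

drop 0:k onto floor
drop 1:h onto {0:k}
drop 2:j onto {0:k}
drop 3:j onto {2:j}
drop 4:h onto {1:h}
drop 5:j onto {3:j}
drop 6:j onto {5:j}
drop 7:j onto {6:j}
drop 8:h onto {4:h}
drop 9:h onto {8:h}
ground layer = {0:k}
drop-orders for the pieces not yet dropped (sum over which currently-grounded one goes next):
  1 to go: {7} 1  {9} 1
  2 to go: {6,7} 1  {7,9} 2  {8,9} 1
  3 to go: {4,8,9} 1  {5,6,7} 1  {6,7,9} 3  {7,8,9} 3
  4 to go: {1,4,8,9} 1  {3,5,6,7} 1  {4,7,8,9} 4  {5,6,7,9} 4  {6,7,8,9} 6
  5 to go: {1,4,7,8,9} 5  {2,3,5,6,7} 1  {3,5,6,7,9} 5  {4,6,7,8,9} 10  {5,6,7,8,9} 10
  6 to go: {1,4,6,7,8,9} 15  {2,3,5,6,7,9} 6  {3,5,6,7,8,9} 15  {4,5,6,7,8,9} 20
  7 to go: {1,4,5,6,7,8,9} 35  {2,3,5,6,7,8,9} 21  {3,4,5,6,7,8,9} 35
  8 to go: {1,3,4,5,6,7,8,9} 70  {2,3,4,5,6,7,8,9} 56
  if 0:k drops first: 126 orders

126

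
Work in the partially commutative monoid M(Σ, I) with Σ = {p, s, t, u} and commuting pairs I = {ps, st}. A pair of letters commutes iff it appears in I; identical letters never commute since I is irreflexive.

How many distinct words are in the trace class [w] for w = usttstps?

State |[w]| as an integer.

drop 0:u onto floor
drop 1:s onto {0:u}
drop 2:t onto {0:u}
drop 3:t onto {2:t}
drop 4:s onto {1:s}
drop 5:t onto {3:t}
drop 6:p onto {5:t}
drop 7:s onto {4:s}
ground layer = {0:u}
drop-orders for the pieces not yet dropped (sum over which currently-grounded one goes next):
  1 to go: {6} 1  {7} 1
  2 to go: {4,7} 1  {5,6} 1  {6,7} 2
  3 to go: {1,4,7} 1  {3,5,6} 1  {4,6,7} 3  {5,6,7} 3
  4 to go: {1,4,6,7} 4  {2,3,5,6} 1  {3,5,6,7} 4  {4,5,6,7} 6
  5 to go: {1,4,5,6,7} 10  {2,3,5,6,7} 5  {3,4,5,6,7} 10
  6 to go: {1,3,4,5,6,7} 20  {2,3,4,5,6,7} 15
  if 0:u drops first: 35 orders

35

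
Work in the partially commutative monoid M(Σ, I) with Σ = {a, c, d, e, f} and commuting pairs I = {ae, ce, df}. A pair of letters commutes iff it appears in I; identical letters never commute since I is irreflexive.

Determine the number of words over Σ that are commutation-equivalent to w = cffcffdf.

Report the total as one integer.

4

drop 0:c onto floor
drop 1:f onto {0:c}
drop 2:f onto {1:f}
drop 3:c onto {2:f}
drop 4:f onto {3:c}
drop 5:f onto {4:f}
drop 6:d onto {3:c}
drop 7:f onto {5:f}
ground layer = {0:c}
drop-orders for the pieces not yet dropped (sum over which currently-grounded one goes next):
  1 to go: {6} 1  {7} 1
  2 to go: {5,7} 1  {6,7} 2
  3 to go: {4,5,7} 1  {5,6,7} 3
  4 to go: {4,5,6,7} 4
  5 to go: {3,4,5,6,7} 4
  6 to go: {2,3,4,5,6,7} 4
  if 0:c drops first: 4 orders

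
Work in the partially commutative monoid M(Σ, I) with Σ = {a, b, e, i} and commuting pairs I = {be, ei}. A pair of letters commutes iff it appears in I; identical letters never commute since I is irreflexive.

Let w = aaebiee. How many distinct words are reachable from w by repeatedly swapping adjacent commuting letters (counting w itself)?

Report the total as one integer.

10

0(a) covers ∅
1(a) covers 0:a
2(e) covers 1:a
3(b) covers 1:a
4(i) covers 3:b
5(e) covers 2:e
6(e) covers 5:e
floor of heap: 0:a
completions by unplaced set U, small U first (add the entries for U minus each lowest piece of U):
  |U|=1: {4}:1  {6}:1
  |U|=2: {3,4}:1  {4,6}:2  {5,6}:1
  |U|=3: {2,5,6}:1  {3,4,6}:3  {4,5,6}:3
  |U|=4: {2,4,5,6}:4  {3,4,5,6}:6
  |U|=5: {2,3,4,5,6}:10
  start at 0(a): 10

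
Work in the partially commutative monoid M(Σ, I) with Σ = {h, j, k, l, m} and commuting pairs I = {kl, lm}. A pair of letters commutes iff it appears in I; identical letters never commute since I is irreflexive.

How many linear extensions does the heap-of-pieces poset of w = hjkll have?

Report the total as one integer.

3

#0=h has no predecessor
#1=j depends on [0:h]
#2=k depends on [1:j]
#3=l depends on [1:j]
#4=l depends on [3:l]
sources: [0:h]
N(rest) = Σ N(rest − s) over sources s of rest; N(one piece) = 1:
  size 1 → [2]=1  [4]=1
  size 2 → [2,4]=2  [3,4]=1
  size 3 → [2,3,4]=3
  first=0(h) contributes 3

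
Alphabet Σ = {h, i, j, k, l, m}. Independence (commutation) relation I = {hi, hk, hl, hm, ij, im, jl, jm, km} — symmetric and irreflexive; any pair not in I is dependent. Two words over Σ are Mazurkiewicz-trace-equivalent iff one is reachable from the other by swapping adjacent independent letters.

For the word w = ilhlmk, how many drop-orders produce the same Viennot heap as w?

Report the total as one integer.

12

#0=i has no predecessor
#1=l depends on [0:i]
#2=h has no predecessor
#3=l depends on [1:l]
#4=m depends on [3:l]
#5=k depends on [3:l]
sources: [0:i, 2:h]
N(rest) = Σ N(rest − s) over sources s of rest; N(one piece) = 1:
  size 1 → [2]=1  [4]=1  [5]=1
  size 2 → [2,4]=2  [2,5]=2  [4,5]=2
  size 3 → [2,4,5]=6  [3,4,5]=2
  size 4 → [1,3,4,5]=2  [2,3,4,5]=8
  first=0(i) contributes 10
  first=2(h) contributes 2
|[w]| = 12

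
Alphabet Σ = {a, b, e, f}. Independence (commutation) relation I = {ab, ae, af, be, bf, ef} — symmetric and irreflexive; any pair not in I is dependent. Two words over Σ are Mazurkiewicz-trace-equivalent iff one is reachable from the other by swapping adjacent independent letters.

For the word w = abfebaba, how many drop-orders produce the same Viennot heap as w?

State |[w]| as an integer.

1120

0(a) covers ∅
1(b) covers ∅
2(f) covers ∅
3(e) covers ∅
4(b) covers 1:b
5(a) covers 0:a
6(b) covers 4:b
7(a) covers 5:a
floor of heap: 0:a, 1:b, 2:f, 3:e
completions by unplaced set U, small U first (add the entries for U minus each lowest piece of U):
  |U|=1: {2}:1  {3}:1  {6}:1  {7}:1
  |U|=2: {2,3}:2  {2,6}:2  {2,7}:2  {3,6}:2  {3,7}:2  {4,6}:1  {5,7}:1  {6,7}:2
  |U|=3: {0,5,7}:1  {1,4,6}:1  {2,3,6}:6  {2,3,7}:6  {2,4,6}:3  {2,5,7}:3  {2,6,7}:6  {3,4,6}:3  {3,5,7}:3  {3,6,7}:6  {4,6,7}:3  {5,6,7}:3
  |U|=4: {0,2,5,7}:4  {0,3,5,7}:4  {0,5,6,7}:4  {1,2,4,6}:4  {1,3,4,6}:4  {1,4,6,7}:4  {2,3,4,6}:12  {2,3,5,7}:12  {2,3,6,7}:24  {2,4,6,7}:12  {2,5,6,7}:12  {3,4,6,7}:12  {3,5,6,7}:12  {4,5,6,7}:6
  |U|=5: {0,2,3,5,7}:20  {0,2,5,6,7}:20  {0,3,5,6,7}:20  {0,4,5,6,7}:10  {1,2,3,4,6}:20  {1,2,4,6,7}:20  {1,3,4,6,7}:20  {1,4,5,6,7}:10  {2,3,4,6,7}:60  {2,3,5,6,7}:60  {2,4,5,6,7}:30  {3,4,5,6,7}:30
  |U|=6: {0,1,4,5,6,7}:20  {0,2,3,5,6,7}:120  {0,2,4,5,6,7}:60  {0,3,4,5,6,7}:60  {1,2,3,4,6,7}:120  {1,2,4,5,6,7}:60  {1,3,4,5,6,7}:60  {2,3,4,5,6,7}:180
  start at 0(a): 420
  start at 1(b): 420
  start at 2(f): 140
  start at 3(e): 140
sum over floor = 1120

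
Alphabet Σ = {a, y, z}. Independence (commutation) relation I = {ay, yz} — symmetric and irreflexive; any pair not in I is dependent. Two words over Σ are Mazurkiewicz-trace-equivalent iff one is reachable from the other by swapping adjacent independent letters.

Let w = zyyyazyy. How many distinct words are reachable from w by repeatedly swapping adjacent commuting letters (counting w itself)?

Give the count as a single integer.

56

#0=z has no predecessor
#1=y has no predecessor
#2=y depends on [1:y]
#3=y depends on [2:y]
#4=a depends on [0:z]
#5=z depends on [4:a]
#6=y depends on [3:y]
#7=y depends on [6:y]
sources: [0:z, 1:y]
N(rest) = Σ N(rest − s) over sources s of rest; N(one piece) = 1:
  size 1 → [5]=1  [7]=1
  size 2 → [4,5]=1  [5,7]=2  [6,7]=1
  size 3 → [0,4,5]=1  [3,6,7]=1  [4,5,7]=3  [5,6,7]=3
  size 4 → [0,4,5,7]=4  [2,3,6,7]=1  [3,5,6,7]=4  [4,5,6,7]=6
  size 5 → [0,4,5,6,7]=10  [1,2,3,6,7]=1  [2,3,5,6,7]=5  [3,4,5,6,7]=10
  size 6 → [0,3,4,5,6,7]=20  [1,2,3,5,6,7]=6  [2,3,4,5,6,7]=15
  first=0(z) contributes 21
  first=1(y) contributes 35
|[w]| = 56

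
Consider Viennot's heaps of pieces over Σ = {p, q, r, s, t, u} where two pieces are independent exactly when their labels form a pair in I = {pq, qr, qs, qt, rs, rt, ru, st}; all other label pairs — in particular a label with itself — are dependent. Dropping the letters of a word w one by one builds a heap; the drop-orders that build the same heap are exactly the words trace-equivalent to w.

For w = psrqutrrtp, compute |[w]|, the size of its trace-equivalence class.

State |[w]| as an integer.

piece 0:p — minimal
piece 1:s rests on {0:p}
piece 2:r rests on {0:p}
piece 3:q — minimal
piece 4:u rests on {1:s, 3:q}
piece 5:t rests on {4:u}
piece 6:r rests on {2:r}
piece 7:r rests on {6:r}
piece 8:t rests on {5:t}
piece 9:p rests on {7:r, 8:t}
minimal pieces: {0:p, 3:q}
ways to finish when only these pieces remain (= sum over removing one remaining piece with nothing left below it):
  1 left: {9}→1
  2 left: {7,9}→1  {8,9}→1
  3 left: {5,8,9}→1  {6,7,9}→1  {7,8,9}→2
  4 left: {2,6,7,9}→1  {4,5,8,9}→1  {5,7,8,9}→3  {6,7,8,9}→3
  5 left: {1,4,5,8,9}→1  {2,6,7,8,9}→4  {3,4,5,8,9}→1  {4,5,7,8,9}→4  {5,6,7,8,9}→6
  6 left: {1,3,4,5,8,9}→2  {1,4,5,7,8,9}→5  {2,5,6,7,8,9}→10  {3,4,5,7,8,9}→5  {4,5,6,7,8,9}→10
  7 left: {1,3,4,5,7,8,9}→12  {1,4,5,6,7,8,9}→15  {2,4,5,6,7,8,9}→20  {3,4,5,6,7,8,9}→15
  8 left: {1,2,4,5,6,7,8,9}→35  {1,3,4,5,6,7,8,9}→42  {2,3,4,5,6,7,8,9}→35
  placing 0:p first → 112 extensions
  placing 3:q first → 35 extensions
total linear extensions = 147

147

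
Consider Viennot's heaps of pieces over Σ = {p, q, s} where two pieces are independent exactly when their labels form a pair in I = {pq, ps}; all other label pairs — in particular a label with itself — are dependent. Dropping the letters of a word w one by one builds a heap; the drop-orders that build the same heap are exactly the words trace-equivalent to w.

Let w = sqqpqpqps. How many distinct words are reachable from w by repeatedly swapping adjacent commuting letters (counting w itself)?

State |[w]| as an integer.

84

0(s) covers ∅
1(q) covers 0:s
2(q) covers 1:q
3(p) covers ∅
4(q) covers 2:q
5(p) covers 3:p
6(q) covers 4:q
7(p) covers 5:p
8(s) covers 6:q
floor of heap: 0:s, 3:p
completions by unplaced set U, small U first (add the entries for U minus each lowest piece of U):
  |U|=1: {7}:1  {8}:1
  |U|=2: {5,7}:1  {6,8}:1  {7,8}:2
  |U|=3: {3,5,7}:1  {4,6,8}:1  {5,7,8}:3  {6,7,8}:3
  |U|=4: {2,4,6,8}:1  {3,5,7,8}:4  {4,6,7,8}:4  {5,6,7,8}:6
  |U|=5: {1,2,4,6,8}:1  {2,4,6,7,8}:5  {3,5,6,7,8}:10  {4,5,6,7,8}:10
  |U|=6: {0,1,2,4,6,8}:1  {1,2,4,6,7,8}:6  {2,4,5,6,7,8}:15  {3,4,5,6,7,8}:20
  |U|=7: {0,1,2,4,6,7,8}:7  {1,2,4,5,6,7,8}:21  {2,3,4,5,6,7,8}:35
  start at 0(s): 56
  start at 3(p): 28
sum over floor = 84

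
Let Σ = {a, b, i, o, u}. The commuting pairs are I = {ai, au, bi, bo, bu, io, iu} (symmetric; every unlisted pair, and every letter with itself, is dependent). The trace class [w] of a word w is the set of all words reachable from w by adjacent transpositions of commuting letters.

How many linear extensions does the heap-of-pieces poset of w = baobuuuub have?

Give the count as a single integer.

21

drop 0:b onto floor
drop 1:a onto {0:b}
drop 2:o onto {1:a}
drop 3:b onto {1:a}
drop 4:u onto {2:o}
drop 5:u onto {4:u}
drop 6:u onto {5:u}
drop 7:u onto {6:u}
drop 8:b onto {3:b}
ground layer = {0:b}
drop-orders for the pieces not yet dropped (sum over which currently-grounded one goes next):
  1 to go: {7} 1  {8} 1
  2 to go: {3,8} 1  {6,7} 1  {7,8} 2
  3 to go: {3,7,8} 3  {5,6,7} 1  {6,7,8} 3
  4 to go: {3,6,7,8} 6  {4,5,6,7} 1  {5,6,7,8} 4
  5 to go: {2,4,5,6,7} 1  {3,5,6,7,8} 10  {4,5,6,7,8} 5
  6 to go: {2,4,5,6,7,8} 6  {3,4,5,6,7,8} 15
  7 to go: {2,3,4,5,6,7,8} 21
  if 0:b drops first: 21 orders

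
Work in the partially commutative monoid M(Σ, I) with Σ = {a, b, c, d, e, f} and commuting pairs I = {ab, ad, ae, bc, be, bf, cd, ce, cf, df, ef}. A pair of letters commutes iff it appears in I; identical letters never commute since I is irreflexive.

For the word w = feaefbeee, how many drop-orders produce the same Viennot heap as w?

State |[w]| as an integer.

504

piece 0:f — minimal
piece 1:e — minimal
piece 2:a rests on {0:f}
piece 3:e rests on {1:e}
piece 4:f rests on {2:a}
piece 5:b — minimal
piece 6:e rests on {3:e}
piece 7:e rests on {6:e}
piece 8:e rests on {7:e}
minimal pieces: {0:f, 1:e, 5:b}
ways to finish when only these pieces remain (= sum over removing one remaining piece with nothing left below it):
  1 left: {4}→1  {5}→1  {8}→1
  2 left: {2,4}→1  {4,5}→2  {4,8}→2  {5,8}→2  {7,8}→1
  3 left: {0,2,4}→1  {2,4,5}→3  {2,4,8}→3  {4,5,8}→6  {4,7,8}→3  {5,7,8}→3  {6,7,8}→1
  4 left: {0,2,4,5}→4  {0,2,4,8}→4  {2,4,5,8}→12  {2,4,7,8}→6  {3,6,7,8}→1  {4,5,7,8}→12  {4,6,7,8}→4  {5,6,7,8}→4
  5 left: {0,2,4,5,8}→20  {0,2,4,7,8}→10  {1,3,6,7,8}→1  {2,4,5,7,8}→30  {2,4,6,7,8}→10  {3,4,6,7,8}→5  {3,5,6,7,8}→5  {4,5,6,7,8}→20
  6 left: {0,2,4,5,7,8}→60  {0,2,4,6,7,8}→20  {1,3,4,6,7,8}→6  {1,3,5,6,7,8}→6  {2,3,4,6,7,8}→15  {2,4,5,6,7,8}→60  {3,4,5,6,7,8}→30
  7 left: {0,2,3,4,6,7,8}→35  {0,2,4,5,6,7,8}→140  {1,2,3,4,6,7,8}→21  {1,3,4,5,6,7,8}→42  {2,3,4,5,6,7,8}→105
  placing 0:f first → 168 extensions
  placing 1:e first → 280 extensions
  placing 5:b first → 56 extensions
total linear extensions = 504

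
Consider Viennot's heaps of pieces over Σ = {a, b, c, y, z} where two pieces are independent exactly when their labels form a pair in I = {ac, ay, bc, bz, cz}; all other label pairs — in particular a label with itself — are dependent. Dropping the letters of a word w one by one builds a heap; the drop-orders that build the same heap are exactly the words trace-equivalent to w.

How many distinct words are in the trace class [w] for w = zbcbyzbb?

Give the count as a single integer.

0(z) covers ∅
1(b) covers ∅
2(c) covers ∅
3(b) covers 1:b
4(y) covers 0:z, 2:c, 3:b
5(z) covers 4:y
6(b) covers 4:y
7(b) covers 6:b
floor of heap: 0:z, 1:b, 2:c
completions by unplaced set U, small U first (add the entries for U minus each lowest piece of U):
  |U|=1: {5}:1  {7}:1
  |U|=2: {5,7}:2  {6,7}:1
  |U|=3: {5,6,7}:3
  |U|=4: {4,5,6,7}:3
  |U|=5: {0,4,5,6,7}:3  {2,4,5,6,7}:3  {3,4,5,6,7}:3
  |U|=6: {0,2,4,5,6,7}:6  {0,3,4,5,6,7}:6  {1,3,4,5,6,7}:3  {2,3,4,5,6,7}:6
  start at 0(z): 9
  start at 1(b): 18
  start at 2(c): 9
sum over floor = 36

36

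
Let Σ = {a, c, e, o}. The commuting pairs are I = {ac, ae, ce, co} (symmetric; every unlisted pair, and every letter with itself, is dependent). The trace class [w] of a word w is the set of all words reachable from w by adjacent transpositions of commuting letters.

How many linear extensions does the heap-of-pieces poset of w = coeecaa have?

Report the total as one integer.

126

#0=c has no predecessor
#1=o has no predecessor
#2=e depends on [1:o]
#3=e depends on [2:e]
#4=c depends on [0:c]
#5=a depends on [1:o]
#6=a depends on [5:a]
sources: [0:c, 1:o]
N(rest) = Σ N(rest − s) over sources s of rest; N(one piece) = 1:
  size 1 → [3]=1  [4]=1  [6]=1
  size 2 → [0,4]=1  [2,3]=1  [3,4]=2  [3,6]=2  [4,6]=2  [5,6]=1
  size 3 → [0,3,4]=3  [0,4,6]=3  [2,3,4]=3  [2,3,6]=3  [3,4,6]=6  [3,5,6]=3  [4,5,6]=3
  size 4 → [0,2,3,4]=6  [0,3,4,6]=12  [0,4,5,6]=6  [2,3,4,6]=12  [2,3,5,6]=6  [3,4,5,6]=12
  size 5 → [0,2,3,4,6]=30  [0,3,4,5,6]=30  [1,2,3,5,6]=6  [2,3,4,5,6]=30
  first=0(c) contributes 36
  first=1(o) contributes 90
|[w]| = 126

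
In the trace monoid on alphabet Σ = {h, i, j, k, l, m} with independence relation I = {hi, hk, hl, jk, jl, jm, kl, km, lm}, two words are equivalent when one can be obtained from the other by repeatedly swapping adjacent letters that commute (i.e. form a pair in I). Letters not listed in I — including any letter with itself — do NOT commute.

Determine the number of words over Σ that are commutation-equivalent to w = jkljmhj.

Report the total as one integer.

126

#0=j has no predecessor
#1=k has no predecessor
#2=l has no predecessor
#3=j depends on [0:j]
#4=m has no predecessor
#5=h depends on [3:j, 4:m]
#6=j depends on [5:h]
sources: [0:j, 1:k, 2:l, 4:m]
N(rest) = Σ N(rest − s) over sources s of rest; N(one piece) = 1:
  size 1 → [1]=1  [2]=1  [6]=1
  size 2 → [1,2]=2  [1,6]=2  [2,6]=2  [5,6]=1
  size 3 → [1,2,6]=6  [1,5,6]=3  [2,5,6]=3  [3,5,6]=1  [4,5,6]=1
  size 4 → [0,3,5,6]=1  [1,2,5,6]=12  [1,3,5,6]=4  [1,4,5,6]=4  [2,3,5,6]=4  [2,4,5,6]=4  [3,4,5,6]=2
  size 5 → [0,1,3,5,6]=5  [0,2,3,5,6]=5  [0,3,4,5,6]=3  [1,2,3,5,6]=20  [1,2,4,5,6]=20  [1,3,4,5,6]=10  [2,3,4,5,6]=10
  first=0(j) contributes 60
  first=1(k) contributes 18
  first=2(l) contributes 18
  first=4(m) contributes 30
|[w]| = 126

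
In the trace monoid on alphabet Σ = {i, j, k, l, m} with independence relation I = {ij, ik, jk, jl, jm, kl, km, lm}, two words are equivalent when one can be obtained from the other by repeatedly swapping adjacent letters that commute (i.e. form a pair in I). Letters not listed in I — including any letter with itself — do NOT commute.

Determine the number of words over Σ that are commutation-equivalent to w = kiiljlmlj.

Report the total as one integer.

0(k) covers ∅
1(i) covers ∅
2(i) covers 1:i
3(l) covers 2:i
4(j) covers ∅
5(l) covers 3:l
6(m) covers 2:i
7(l) covers 5:l
8(j) covers 4:j
floor of heap: 0:k, 1:i, 4:j
completions by unplaced set U, small U first (add the entries for U minus each lowest piece of U):
  |U|=1: {0}:1  {6}:1  {7}:1  {8}:1
  |U|=2: {0,6}:2  {0,7}:2  {0,8}:2  {4,8}:1  {5,7}:1  {6,7}:2  {6,8}:2  {7,8}:2
  |U|=3: {0,4,8}:3  {0,5,7}:3  {0,6,7}:6  {0,6,8}:6  {0,7,8}:6  {3,5,7}:1  {4,6,8}:3  {4,7,8}:3  {5,6,7}:3  {5,7,8}:3  {6,7,8}:6
  |U|=4: {0,3,5,7}:4  {0,4,6,8}:12  {0,4,7,8}:12  {0,5,6,7}:12  {0,5,7,8}:12  {0,6,7,8}:24  {3,5,6,7}:4  {3,5,7,8}:4  {4,5,7,8}:6  {4,6,7,8}:12  {5,6,7,8}:12
  |U|=5: {0,3,5,6,7}:20  {0,3,5,7,8}:20  {0,4,5,7,8}:30  {0,4,6,7,8}:60  {0,5,6,7,8}:60  {2,3,5,6,7}:4  {3,4,5,7,8}:10  {3,5,6,7,8}:20  {4,5,6,7,8}:30
  |U|=6: {0,2,3,5,6,7}:24  {0,3,4,5,7,8}:60  {0,3,5,6,7,8}:120  {0,4,5,6,7,8}:180  {1,2,3,5,6,7}:4  {2,3,5,6,7,8}:24  {3,4,5,6,7,8}:60
  |U|=7: {0,1,2,3,5,6,7}:28  {0,2,3,5,6,7,8}:168  {0,3,4,5,6,7,8}:420  {1,2,3,5,6,7,8}:28  {2,3,4,5,6,7,8}:84
  start at 0(k): 112
  start at 1(i): 672
  start at 4(j): 224
sum over floor = 1008

1008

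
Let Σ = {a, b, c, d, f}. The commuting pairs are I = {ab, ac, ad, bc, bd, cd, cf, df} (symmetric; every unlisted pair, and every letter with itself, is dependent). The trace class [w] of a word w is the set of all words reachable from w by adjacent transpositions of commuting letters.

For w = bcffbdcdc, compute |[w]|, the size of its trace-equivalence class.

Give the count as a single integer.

piece 0:b — minimal
piece 1:c — minimal
piece 2:f rests on {0:b}
piece 3:f rests on {2:f}
piece 4:b rests on {3:f}
piece 5:d — minimal
piece 6:c rests on {1:c}
piece 7:d rests on {5:d}
piece 8:c rests on {6:c}
minimal pieces: {0:b, 1:c, 5:d}
ways to finish when only these pieces remain (= sum over removing one remaining piece with nothing left below it):
  1 left: {4}→1  {7}→1  {8}→1
  2 left: {3,4}→1  {4,7}→2  {4,8}→2  {5,7}→1  {6,8}→1  {7,8}→2
  3 left: {1,6,8}→1  {2,3,4}→1  {3,4,7}→3  {3,4,8}→3  {4,5,7}→3  {4,6,8}→3  {4,7,8}→6  {5,7,8}→3  {6,7,8}→3
  4 left: {0,2,3,4}→1  {1,4,6,8}→4  {1,6,7,8}→4  {2,3,4,7}→4  {2,3,4,8}→4  {3,4,5,7}→6  {3,4,6,8}→6  {3,4,7,8}→12  {4,5,7,8}→12  {4,6,7,8}→12  {5,6,7,8}→6
  5 left: {0,2,3,4,7}→5  {0,2,3,4,8}→5  {1,3,4,6,8}→10  {1,4,6,7,8}→20  {1,5,6,7,8}→10  {2,3,4,5,7}→10  {2,3,4,6,8}→10  {2,3,4,7,8}→20  {3,4,5,7,8}→30  {3,4,6,7,8}→30  {4,5,6,7,8}→30
  6 left: {0,2,3,4,5,7}→15  {0,2,3,4,6,8}→15  {0,2,3,4,7,8}→30  {1,2,3,4,6,8}→20  {1,3,4,6,7,8}→60  {1,4,5,6,7,8}→60  {2,3,4,5,7,8}→60  {2,3,4,6,7,8}→60  {3,4,5,6,7,8}→90
  7 left: {0,1,2,3,4,6,8}→35  {0,2,3,4,5,7,8}→105  {0,2,3,4,6,7,8}→105  {1,2,3,4,6,7,8}→140  {1,3,4,5,6,7,8}→210  {2,3,4,5,6,7,8}→210
  placing 0:b first → 560 extensions
  placing 1:c first → 420 extensions
  placing 5:d first → 280 extensions
total linear extensions = 1260

1260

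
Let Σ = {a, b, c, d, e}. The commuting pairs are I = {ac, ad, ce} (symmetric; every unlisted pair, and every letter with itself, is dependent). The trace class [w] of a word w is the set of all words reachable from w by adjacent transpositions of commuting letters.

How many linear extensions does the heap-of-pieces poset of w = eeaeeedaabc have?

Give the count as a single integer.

#0=e has no predecessor
#1=e depends on [0:e]
#2=a depends on [1:e]
#3=e depends on [2:a]
#4=e depends on [3:e]
#5=e depends on [4:e]
#6=d depends on [5:e]
#7=a depends on [5:e]
#8=a depends on [7:a]
#9=b depends on [6:d, 8:a]
#10=c depends on [9:b]
sources: [0:e]
N(rest) = Σ N(rest − s) over sources s of rest; N(one piece) = 1:
  size 1 → [10]=1
  size 2 → [9,10]=1
  size 3 → [6,9,10]=1  [8,9,10]=1
  size 4 → [6,8,9,10]=2  [7,8,9,10]=1
  size 5 → [6,7,8,9,10]=3
  size 6 → [5,6,7,8,9,10]=3
  size 7 → [4,5,6,7,8,9,10]=3
  size 8 → [3,4,5,6,7,8,9,10]=3
  size 9 → [2,3,4,5,6,7,8,9,10]=3
  first=0(e) contributes 3

3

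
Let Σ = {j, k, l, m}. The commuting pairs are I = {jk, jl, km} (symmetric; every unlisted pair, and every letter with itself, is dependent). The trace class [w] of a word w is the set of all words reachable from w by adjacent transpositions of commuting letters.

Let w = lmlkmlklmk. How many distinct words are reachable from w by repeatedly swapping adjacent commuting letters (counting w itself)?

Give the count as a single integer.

4

#0=l has no predecessor
#1=m depends on [0:l]
#2=l depends on [1:m]
#3=k depends on [2:l]
#4=m depends on [2:l]
#5=l depends on [3:k, 4:m]
#6=k depends on [5:l]
#7=l depends on [6:k]
#8=m depends on [7:l]
#9=k depends on [7:l]
sources: [0:l]
N(rest) = Σ N(rest − s) over sources s of rest; N(one piece) = 1:
  size 1 → [8]=1  [9]=1
  size 2 → [8,9]=2
  size 3 → [7,8,9]=2
  size 4 → [6,7,8,9]=2
  size 5 → [5,6,7,8,9]=2
  size 6 → [3,5,6,7,8,9]=2  [4,5,6,7,8,9]=2
  size 7 → [3,4,5,6,7,8,9]=4
  size 8 → [2,3,4,5,6,7,8,9]=4
  first=0(l) contributes 4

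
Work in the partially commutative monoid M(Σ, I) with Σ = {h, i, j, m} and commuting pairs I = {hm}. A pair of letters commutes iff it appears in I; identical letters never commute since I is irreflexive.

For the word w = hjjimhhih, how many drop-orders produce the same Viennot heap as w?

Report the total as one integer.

piece 0:h — minimal
piece 1:j rests on {0:h}
piece 2:j rests on {1:j}
piece 3:i rests on {2:j}
piece 4:m rests on {3:i}
piece 5:h rests on {3:i}
piece 6:h rests on {5:h}
piece 7:i rests on {4:m, 6:h}
piece 8:h rests on {7:i}
minimal pieces: {0:h}
ways to finish when only these pieces remain (= sum over removing one remaining piece with nothing left below it):
  1 left: {8}→1
  2 left: {7,8}→1
  3 left: {4,7,8}→1  {6,7,8}→1
  4 left: {4,6,7,8}→2  {5,6,7,8}→1
  5 left: {4,5,6,7,8}→3
  6 left: {3,4,5,6,7,8}→3
  7 left: {2,3,4,5,6,7,8}→3
  placing 0:h first → 3 extensions

3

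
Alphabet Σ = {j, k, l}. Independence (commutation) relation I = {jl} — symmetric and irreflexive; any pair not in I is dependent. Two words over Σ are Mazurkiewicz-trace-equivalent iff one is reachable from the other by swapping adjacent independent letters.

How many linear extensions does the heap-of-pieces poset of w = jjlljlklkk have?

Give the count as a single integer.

piece 0:j — minimal
piece 1:j rests on {0:j}
piece 2:l — minimal
piece 3:l rests on {2:l}
piece 4:j rests on {1:j}
piece 5:l rests on {3:l}
piece 6:k rests on {4:j, 5:l}
piece 7:l rests on {6:k}
piece 8:k rests on {7:l}
piece 9:k rests on {8:k}
minimal pieces: {0:j, 2:l}
ways to finish when only these pieces remain (= sum over removing one remaining piece with nothing left below it):
  1 left: {9}→1
  2 left: {8,9}→1
  3 left: {7,8,9}→1
  4 left: {6,7,8,9}→1
  5 left: {4,6,7,8,9}→1  {5,6,7,8,9}→1
  6 left: {1,4,6,7,8,9}→1  {3,5,6,7,8,9}→1  {4,5,6,7,8,9}→2
  7 left: {0,1,4,6,7,8,9}→1  {1,4,5,6,7,8,9}→3  {2,3,5,6,7,8,9}→1  {3,4,5,6,7,8,9}→3
  8 left: {0,1,4,5,6,7,8,9}→4  {1,3,4,5,6,7,8,9}→6  {2,3,4,5,6,7,8,9}→4
  placing 0:j first → 10 extensions
  placing 2:l first → 10 extensions
total linear extensions = 20

20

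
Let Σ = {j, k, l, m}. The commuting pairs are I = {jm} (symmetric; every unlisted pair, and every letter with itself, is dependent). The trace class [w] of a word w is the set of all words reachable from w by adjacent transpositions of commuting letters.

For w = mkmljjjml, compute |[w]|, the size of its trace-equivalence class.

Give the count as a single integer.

4

0(m) covers ∅
1(k) covers 0:m
2(m) covers 1:k
3(l) covers 2:m
4(j) covers 3:l
5(j) covers 4:j
6(j) covers 5:j
7(m) covers 3:l
8(l) covers 6:j, 7:m
floor of heap: 0:m
completions by unplaced set U, small U first (add the entries for U minus each lowest piece of U):
  |U|=1: {8}:1
  |U|=2: {6,8}:1  {7,8}:1
  |U|=3: {5,6,8}:1  {6,7,8}:2
  |U|=4: {4,5,6,8}:1  {5,6,7,8}:3
  |U|=5: {4,5,6,7,8}:4
  |U|=6: {3,4,5,6,7,8}:4
  |U|=7: {2,3,4,5,6,7,8}:4
  start at 0(m): 4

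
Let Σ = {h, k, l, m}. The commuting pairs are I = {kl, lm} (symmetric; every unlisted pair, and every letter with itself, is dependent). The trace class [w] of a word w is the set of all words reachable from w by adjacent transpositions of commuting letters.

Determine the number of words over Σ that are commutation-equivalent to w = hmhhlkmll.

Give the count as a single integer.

10

#0=h has no predecessor
#1=m depends on [0:h]
#2=h depends on [1:m]
#3=h depends on [2:h]
#4=l depends on [3:h]
#5=k depends on [3:h]
#6=m depends on [5:k]
#7=l depends on [4:l]
#8=l depends on [7:l]
sources: [0:h]
N(rest) = Σ N(rest − s) over sources s of rest; N(one piece) = 1:
  size 1 → [6]=1  [8]=1
  size 2 → [5,6]=1  [6,8]=2  [7,8]=1
  size 3 → [4,7,8]=1  [5,6,8]=3  [6,7,8]=3
  size 4 → [4,6,7,8]=4  [5,6,7,8]=6
  size 5 → [4,5,6,7,8]=10
  size 6 → [3,4,5,6,7,8]=10
  size 7 → [2,3,4,5,6,7,8]=10
  first=0(h) contributes 10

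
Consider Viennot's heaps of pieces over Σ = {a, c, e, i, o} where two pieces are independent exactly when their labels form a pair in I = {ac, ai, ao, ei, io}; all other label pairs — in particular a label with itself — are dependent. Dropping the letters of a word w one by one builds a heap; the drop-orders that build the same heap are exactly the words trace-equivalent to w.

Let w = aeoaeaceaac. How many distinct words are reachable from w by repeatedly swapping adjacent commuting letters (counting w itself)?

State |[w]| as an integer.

0(a) covers ∅
1(e) covers 0:a
2(o) covers 1:e
3(a) covers 1:e
4(e) covers 2:o, 3:a
5(a) covers 4:e
6(c) covers 4:e
7(e) covers 5:a, 6:c
8(a) covers 7:e
9(a) covers 8:a
10(c) covers 7:e
floor of heap: 0:a
completions by unplaced set U, small U first (add the entries for U minus each lowest piece of U):
  |U|=1: {9}:1  {10}:1
  |U|=2: {8,9}:1  {9,10}:2
  |U|=3: {8,9,10}:3
  |U|=4: {7,8,9,10}:3
  |U|=5: {5,7,8,9,10}:3  {6,7,8,9,10}:3
  |U|=6: {5,6,7,8,9,10}:6
  |U|=7: {4,5,6,7,8,9,10}:6
  |U|=8: {2,4,5,6,7,8,9,10}:6  {3,4,5,6,7,8,9,10}:6
  |U|=9: {2,3,4,5,6,7,8,9,10}:12
  start at 0(a): 12

12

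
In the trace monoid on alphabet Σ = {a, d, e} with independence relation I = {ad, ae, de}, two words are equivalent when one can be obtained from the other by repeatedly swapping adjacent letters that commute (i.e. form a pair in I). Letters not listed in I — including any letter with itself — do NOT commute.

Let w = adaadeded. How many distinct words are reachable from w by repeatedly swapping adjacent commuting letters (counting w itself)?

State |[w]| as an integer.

0(a) covers ∅
1(d) covers ∅
2(a) covers 0:a
3(a) covers 2:a
4(d) covers 1:d
5(e) covers ∅
6(d) covers 4:d
7(e) covers 5:e
8(d) covers 6:d
floor of heap: 0:a, 1:d, 5:e
completions by unplaced set U, small U first (add the entries for U minus each lowest piece of U):
  |U|=1: {3}:1  {7}:1  {8}:1
  |U|=2: {2,3}:1  {3,7}:2  {3,8}:2  {5,7}:1  {6,8}:1  {7,8}:2
  |U|=3: {0,2,3}:1  {2,3,7}:3  {2,3,8}:3  {3,5,7}:3  {3,6,8}:3  {3,7,8}:6  {4,6,8}:1  {5,7,8}:3  {6,7,8}:3
  |U|=4: {0,2,3,7}:4  {0,2,3,8}:4  {1,4,6,8}:1  {2,3,5,7}:6  {2,3,6,8}:6  {2,3,7,8}:12  {3,4,6,8}:4  {3,5,7,8}:12  {3,6,7,8}:12  {4,6,7,8}:4  {5,6,7,8}:6
  |U|=5: {0,2,3,5,7}:10  {0,2,3,6,8}:10  {0,2,3,7,8}:20  {1,3,4,6,8}:5  {1,4,6,7,8}:5  {2,3,4,6,8}:10  {2,3,5,7,8}:30  {2,3,6,7,8}:30  {3,4,6,7,8}:20  {3,5,6,7,8}:30  {4,5,6,7,8}:10
  |U|=6: {0,2,3,4,6,8}:20  {0,2,3,5,7,8}:60  {0,2,3,6,7,8}:60  {1,2,3,4,6,8}:15  {1,3,4,6,7,8}:30  {1,4,5,6,7,8}:15  {2,3,4,6,7,8}:60  {2,3,5,6,7,8}:90  {3,4,5,6,7,8}:60
  |U|=7: {0,1,2,3,4,6,8}:35  {0,2,3,4,6,7,8}:140  {0,2,3,5,6,7,8}:210  {1,2,3,4,6,7,8}:105  {1,3,4,5,6,7,8}:105  {2,3,4,5,6,7,8}:210
  start at 0(a): 420
  start at 1(d): 560
  start at 5(e): 280
sum over floor = 1260

1260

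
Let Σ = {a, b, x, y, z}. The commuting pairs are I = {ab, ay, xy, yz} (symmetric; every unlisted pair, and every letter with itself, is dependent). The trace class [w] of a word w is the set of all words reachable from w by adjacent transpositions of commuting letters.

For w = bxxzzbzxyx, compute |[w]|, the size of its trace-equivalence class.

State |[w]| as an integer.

drop 0:b onto floor
drop 1:x onto {0:b}
drop 2:x onto {1:x}
drop 3:z onto {2:x}
drop 4:z onto {3:z}
drop 5:b onto {4:z}
drop 6:z onto {5:b}
drop 7:x onto {6:z}
drop 8:y onto {5:b}
drop 9:x onto {7:x}
ground layer = {0:b}
drop-orders for the pieces not yet dropped (sum over which currently-grounded one goes next):
  1 to go: {8} 1  {9} 1
  2 to go: {7,9} 1  {8,9} 2
  3 to go: {6,7,9} 1  {7,8,9} 3
  4 to go: {6,7,8,9} 4
  5 to go: {5,6,7,8,9} 4
  6 to go: {4,5,6,7,8,9} 4
  7 to go: {3,4,5,6,7,8,9} 4
  8 to go: {2,3,4,5,6,7,8,9} 4
  if 0:b drops first: 4 orders

4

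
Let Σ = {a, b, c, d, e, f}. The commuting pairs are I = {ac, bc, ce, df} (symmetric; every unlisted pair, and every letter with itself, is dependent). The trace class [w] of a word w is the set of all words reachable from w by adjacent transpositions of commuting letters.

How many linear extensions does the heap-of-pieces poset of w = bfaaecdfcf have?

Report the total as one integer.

piece 0:b — minimal
piece 1:f rests on {0:b}
piece 2:a rests on {1:f}
piece 3:a rests on {2:a}
piece 4:e rests on {3:a}
piece 5:c rests on {1:f}
piece 6:d rests on {4:e, 5:c}
piece 7:f rests on {4:e, 5:c}
piece 8:c rests on {6:d, 7:f}
piece 9:f rests on {8:c}
minimal pieces: {0:b}
ways to finish when only these pieces remain (= sum over removing one remaining piece with nothing left below it):
  1 left: {9}→1
  2 left: {8,9}→1
  3 left: {6,8,9}→1  {7,8,9}→1
  4 left: {6,7,8,9}→2
  5 left: {4,6,7,8,9}→2  {5,6,7,8,9}→2
  6 left: {3,4,6,7,8,9}→2  {4,5,6,7,8,9}→4
  7 left: {2,3,4,6,7,8,9}→2  {3,4,5,6,7,8,9}→6
  8 left: {2,3,4,5,6,7,8,9}→8
  placing 0:b first → 8 extensions

8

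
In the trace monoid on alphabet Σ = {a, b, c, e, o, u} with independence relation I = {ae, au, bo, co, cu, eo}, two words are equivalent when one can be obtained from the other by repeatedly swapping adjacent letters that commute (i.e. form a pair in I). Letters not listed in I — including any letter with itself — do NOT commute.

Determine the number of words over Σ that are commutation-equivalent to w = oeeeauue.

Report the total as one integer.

22

#0=o has no predecessor
#1=e has no predecessor
#2=e depends on [1:e]
#3=e depends on [2:e]
#4=a depends on [0:o]
#5=u depends on [0:o, 3:e]
#6=u depends on [5:u]
#7=e depends on [6:u]
sources: [0:o, 1:e]
N(rest) = Σ N(rest − s) over sources s of rest; N(one piece) = 1:
  size 1 → [4]=1  [7]=1
  size 2 → [4,7]=2  [6,7]=1
  size 3 → [4,6,7]=3  [5,6,7]=1
  size 4 → [3,5,6,7]=1  [4,5,6,7]=4
  size 5 → [0,4,5,6,7]=4  [2,3,5,6,7]=1  [3,4,5,6,7]=5
  size 6 → [0,3,4,5,6,7]=9  [1,2,3,5,6,7]=1  [2,3,4,5,6,7]=6
  first=0(o) contributes 7
  first=1(e) contributes 15
|[w]| = 22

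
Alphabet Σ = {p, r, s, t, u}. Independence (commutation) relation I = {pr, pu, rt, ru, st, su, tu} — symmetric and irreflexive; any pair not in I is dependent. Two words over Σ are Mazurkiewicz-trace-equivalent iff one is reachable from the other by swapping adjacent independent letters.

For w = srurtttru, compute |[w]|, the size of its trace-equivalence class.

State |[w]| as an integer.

1260

drop 0:s onto floor
drop 1:r onto {0:s}
drop 2:u onto floor
drop 3:r onto {1:r}
drop 4:t onto floor
drop 5:t onto {4:t}
drop 6:t onto {5:t}
drop 7:r onto {3:r}
drop 8:u onto {2:u}
ground layer = {0:s, 2:u, 4:t}
drop-orders for the pieces not yet dropped (sum over which currently-grounded one goes next):
  1 to go: {6} 1  {7} 1  {8} 1
  2 to go: {2,8} 1  {3,7} 1  {5,6} 1  {6,7} 2  {6,8} 2  {7,8} 2
  3 to go: {1,3,7} 1  {2,6,8} 3  {2,7,8} 3  {3,6,7} 3  {3,7,8} 3  {4,5,6} 1  {5,6,7} 3  {5,6,8} 3  {6,7,8} 6
  4 to go: {0,1,3,7} 1  {1,3,6,7} 4  {1,3,7,8} 4  {2,3,7,8} 6  {2,5,6,8} 6  {2,6,7,8} 12  {3,5,6,7} 6  {3,6,7,8} 12  {4,5,6,7} 4  {4,5,6,8} 4  {5,6,7,8} 12
  5 to go: {0,1,3,6,7} 5  {0,1,3,7,8} 5  {1,2,3,7,8} 10  {1,3,5,6,7} 10  {1,3,6,7,8} 20  {2,3,6,7,8} 30  {2,4,5,6,8} 10  {2,5,6,7,8} 30  {3,4,5,6,7} 10  {3,5,6,7,8} 30  {4,5,6,7,8} 20
  6 to go: {0,1,2,3,7,8} 15  {0,1,3,5,6,7} 15  {0,1,3,6,7,8} 30  {1,2,3,6,7,8} 60  {1,3,4,5,6,7} 20  {1,3,5,6,7,8} 60  {2,3,5,6,7,8} 90  {2,4,5,6,7,8} 60  {3,4,5,6,7,8} 60
  7 to go: {0,1,2,3,6,7,8} 105  {0,1,3,4,5,6,7} 35  {0,1,3,5,6,7,8} 105  {1,2,3,5,6,7,8} 210  {1,3,4,5,6,7,8} 140  {2,3,4,5,6,7,8} 210
  if 0:s drops first: 560 orders
  if 2:u drops first: 280 orders
  if 4:t drops first: 420 orders
heap linearizations: 1260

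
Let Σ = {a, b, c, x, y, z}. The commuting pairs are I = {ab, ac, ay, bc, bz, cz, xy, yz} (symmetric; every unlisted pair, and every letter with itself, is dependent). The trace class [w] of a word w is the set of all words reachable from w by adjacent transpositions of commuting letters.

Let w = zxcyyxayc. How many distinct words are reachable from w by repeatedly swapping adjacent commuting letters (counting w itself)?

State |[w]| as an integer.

#0=z has no predecessor
#1=x depends on [0:z]
#2=c depends on [1:x]
#3=y depends on [2:c]
#4=y depends on [3:y]
#5=x depends on [2:c]
#6=a depends on [5:x]
#7=y depends on [4:y]
#8=c depends on [5:x, 7:y]
sources: [0:z]
N(rest) = Σ N(rest − s) over sources s of rest; N(one piece) = 1:
  size 1 → [6]=1  [8]=1
  size 2 → [6,8]=2  [7,8]=1
  size 3 → [4,7,8]=1  [5,6,8]=2  [6,7,8]=3
  size 4 → [3,4,7,8]=1  [4,6,7,8]=4  [5,6,7,8]=5
  size 5 → [3,4,6,7,8]=5  [4,5,6,7,8]=9
  size 6 → [3,4,5,6,7,8]=14
  size 7 → [2,3,4,5,6,7,8]=14
  first=0(z) contributes 14

14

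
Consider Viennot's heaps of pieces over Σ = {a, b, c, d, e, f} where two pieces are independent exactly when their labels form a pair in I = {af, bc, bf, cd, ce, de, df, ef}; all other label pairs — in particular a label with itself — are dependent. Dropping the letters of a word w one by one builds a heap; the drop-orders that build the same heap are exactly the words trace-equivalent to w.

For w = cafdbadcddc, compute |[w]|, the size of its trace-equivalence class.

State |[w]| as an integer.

drop 0:c onto floor
drop 1:a onto {0:c}
drop 2:f onto {0:c}
drop 3:d onto {1:a}
drop 4:b onto {3:d}
drop 5:a onto {4:b}
drop 6:d onto {5:a}
drop 7:c onto {2:f, 5:a}
drop 8:d onto {6:d}
drop 9:d onto {8:d}
drop 10:c onto {7:c}
ground layer = {0:c}
drop-orders for the pieces not yet dropped (sum over which currently-grounded one goes next):
  1 to go: {9} 1  {10} 1
  2 to go: {7,10} 1  {8,9} 1  {9,10} 2
  3 to go: {2,7,10} 1  {6,8,9} 1  {7,9,10} 3  {8,9,10} 3
  4 to go: {2,7,9,10} 4  {6,8,9,10} 4  {7,8,9,10} 6
  5 to go: {2,7,8,9,10} 10  {6,7,8,9,10} 10
  6 to go: {2,6,7,8,9,10} 20  {5,6,7,8,9,10} 10
  7 to go: {2,5,6,7,8,9,10} 30  {4,5,6,7,8,9,10} 10
  8 to go: {2,4,5,6,7,8,9,10} 40  {3,4,5,6,7,8,9,10} 10
  9 to go: {1,3,4,5,6,7,8,9,10} 10  {2,3,4,5,6,7,8,9,10} 50
  if 0:c drops first: 60 orders

60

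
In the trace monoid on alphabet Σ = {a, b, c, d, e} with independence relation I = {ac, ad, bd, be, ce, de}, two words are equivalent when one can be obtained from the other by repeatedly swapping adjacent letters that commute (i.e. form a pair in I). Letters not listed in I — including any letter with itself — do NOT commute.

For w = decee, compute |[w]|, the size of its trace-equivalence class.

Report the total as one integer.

0(d) covers ∅
1(e) covers ∅
2(c) covers 0:d
3(e) covers 1:e
4(e) covers 3:e
floor of heap: 0:d, 1:e
completions by unplaced set U, small U first (add the entries for U minus each lowest piece of U):
  |U|=1: {2}:1  {4}:1
  |U|=2: {0,2}:1  {2,4}:2  {3,4}:1
  |U|=3: {0,2,4}:3  {1,3,4}:1  {2,3,4}:3
  start at 0(d): 4
  start at 1(e): 6
sum over floor = 10

10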